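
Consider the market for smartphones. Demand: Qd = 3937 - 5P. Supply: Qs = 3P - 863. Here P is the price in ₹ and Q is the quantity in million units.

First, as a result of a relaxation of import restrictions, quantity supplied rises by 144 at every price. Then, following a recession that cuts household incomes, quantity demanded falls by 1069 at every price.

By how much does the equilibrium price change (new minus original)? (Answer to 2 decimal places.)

-151.63

Before the shock: 3937 - 5P = 3P - 863 ⇒ 4800 = 8P ⇒ P = 600, Q = 937.
After the shift, demand is Qd = 2868 - 5P and supply is Qs = 3P - 719.
Setting them equal: 2868 - 5P = 3P - 719 → 3587 = 8P, so P = 448.375 and Q = 626.125.
ΔP = 448.375 − 600 = -151.63.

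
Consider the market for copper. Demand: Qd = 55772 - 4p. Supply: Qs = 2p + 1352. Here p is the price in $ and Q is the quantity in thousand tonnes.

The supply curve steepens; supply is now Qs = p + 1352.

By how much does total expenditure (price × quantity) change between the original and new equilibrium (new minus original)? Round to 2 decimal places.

-43615816.00

Before the shock: 55772 - 4p = 2p + 1352 ⇒ 54420 = 6p ⇒ p = 9070, Q = 19492.
The shock moves the curves to Qd = 55772 - 4p and Qs = p + 1352.
New equilibrium: 55772 - 4p = p + 1352 ⇒ 54420 = 5p ⇒ p = 10884, Q = 12236.
Expenditure moves from 9070×19492 = 176792440 to 10884×12236 = 133176624; change = -43615816.00.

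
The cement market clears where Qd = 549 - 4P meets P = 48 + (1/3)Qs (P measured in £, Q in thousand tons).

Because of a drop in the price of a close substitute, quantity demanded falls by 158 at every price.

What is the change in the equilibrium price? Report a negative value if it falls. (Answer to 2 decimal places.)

-22.57

Original equilibrium: 549 - 4P = 3P - 144 gives 693 = 7P, so P = 99 and Q = 153.
The new curves are Qd = 391 - 4P (demand) and Qs = 3P - 144 (supply).
Equate the new curves: 391 - 4P = 3P - 144, giving 535 = 7P, P = 535/7 ≈ 76.4286, Q = 597/7 ≈ 85.2857.
ΔP = 76.4286 − 99 = -22.57.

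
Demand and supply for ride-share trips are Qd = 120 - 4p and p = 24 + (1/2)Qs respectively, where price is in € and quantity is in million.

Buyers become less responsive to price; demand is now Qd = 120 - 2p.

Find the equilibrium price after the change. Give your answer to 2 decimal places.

Original equilibrium: 120 - 4p = 2p - 48 gives 168 = 6p, so p = 28 and Q = 8.
The new curves are Qd = 120 - 2p (demand) and Qs = 2p - 48 (supply).
Setting them equal: 120 - 2p = 2p - 48 → 168 = 4p, so p = 42 and Q = 36.

42.00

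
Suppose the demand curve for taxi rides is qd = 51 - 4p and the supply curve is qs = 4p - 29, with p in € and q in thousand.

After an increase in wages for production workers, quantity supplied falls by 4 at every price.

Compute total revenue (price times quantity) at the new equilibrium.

Original equilibrium: 51 - 4p = 4p - 29 gives 80 = 8p, so p = 10 and q = 11.
With the change applied: demand qd = 51 - 4p, supply qs = 4p - 33.
Equate the new curves: 51 - 4p = 4p - 33, giving 84 = 8p, p = 10.5, q = 9.
New expenditure = 10.5 × 9 = 94.5.

94.5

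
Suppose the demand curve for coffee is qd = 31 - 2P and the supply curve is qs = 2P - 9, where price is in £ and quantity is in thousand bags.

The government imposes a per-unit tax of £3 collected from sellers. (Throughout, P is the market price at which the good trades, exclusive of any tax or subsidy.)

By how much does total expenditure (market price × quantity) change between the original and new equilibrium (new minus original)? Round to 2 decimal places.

Before the shock: 31 - 2P = 2P - 9 ⇒ 40 = 4P ⇒ P = 10, q = 11.
Since sellers keep the price net of the tax, the effective supply curve becomes qs = 2P - 15.
Equate the new curves: 31 - 2P = 2P - 15, giving 46 = 4P, P = 11.5, q = 8.
Expenditure moves from 10×11 = 110 to 11.5×8 = 92; change = -18.00.

-18.00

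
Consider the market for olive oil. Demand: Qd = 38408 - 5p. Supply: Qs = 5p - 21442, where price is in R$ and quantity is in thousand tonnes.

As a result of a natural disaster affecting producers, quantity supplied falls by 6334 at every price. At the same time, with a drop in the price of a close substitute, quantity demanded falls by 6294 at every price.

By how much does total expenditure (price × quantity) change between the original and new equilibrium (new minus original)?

-37780614

Solve the original market: 38408 - 5p = 5p - 21442, hence p = 5985 and Q = 8483.
After the shift, demand is Qd = 32114 - 5p and supply is Qs = 5p - 27776.
Clearing the new market: 32114 - 5p = 5p - 27776, so p = 5989 and Q = 2169.
Expenditure moves from 5985×8483 = 50770755 to 5989×2169 = 12990141; change = -37780614.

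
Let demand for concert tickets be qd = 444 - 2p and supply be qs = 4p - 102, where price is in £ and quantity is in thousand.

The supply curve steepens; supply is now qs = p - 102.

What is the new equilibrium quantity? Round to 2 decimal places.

80.00

Before the shock: 444 - 2p = 4p - 102 ⇒ 546 = 6p ⇒ p = 91, q = 262.
The shock moves the curves to qd = 444 - 2p and qs = p - 102.
Clearing the new market: 444 - 2p = p - 102, so p = 182 and q = 80.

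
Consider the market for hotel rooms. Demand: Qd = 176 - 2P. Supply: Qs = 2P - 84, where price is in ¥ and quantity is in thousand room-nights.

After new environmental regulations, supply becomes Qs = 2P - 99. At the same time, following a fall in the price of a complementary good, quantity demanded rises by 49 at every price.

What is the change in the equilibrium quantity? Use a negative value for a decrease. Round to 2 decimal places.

+17.00

Original equilibrium: 176 - 2P = 2P - 84 gives 260 = 4P, so P = 65 and Q = 46.
The new curves are Qd = 225 - 2P (demand) and Qs = 2P - 99 (supply).
New equilibrium: 225 - 2P = 2P - 99 ⇒ 324 = 4P ⇒ P = 81, Q = 63.
ΔQ = 63 − 46 = +17.00.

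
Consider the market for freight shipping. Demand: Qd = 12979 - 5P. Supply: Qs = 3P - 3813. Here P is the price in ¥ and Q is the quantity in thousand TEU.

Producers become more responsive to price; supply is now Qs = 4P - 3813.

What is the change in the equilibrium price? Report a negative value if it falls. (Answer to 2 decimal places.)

-233.22

Solve the original market: 12979 - 5P = 3P - 3813, hence P = 2099 and Q = 2484.
After the shift, demand is Qd = 12979 - 5P and supply is Qs = 4P - 3813.
New equilibrium: 12979 - 5P = 4P - 3813 ⇒ 16792 = 9P ⇒ P = 16792/9 ≈ 1865.7778, Q = 32851/9 ≈ 3650.1111.
ΔP = 1865.7778 − 2099 = -233.22.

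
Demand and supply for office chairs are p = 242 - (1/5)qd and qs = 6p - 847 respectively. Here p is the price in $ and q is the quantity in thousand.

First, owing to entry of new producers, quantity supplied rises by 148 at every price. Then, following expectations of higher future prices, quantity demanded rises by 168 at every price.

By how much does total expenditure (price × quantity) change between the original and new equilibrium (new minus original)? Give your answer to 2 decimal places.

Original equilibrium: 1210 - 5p = 6p - 847 gives 2057 = 11p, so p = 187 and q = 275.
After the shift, demand is qd = 1378 - 5p and supply is qs = 6p - 699.
Clearing the new market: 1378 - 5p = 6p - 699, so p = 2077/11 ≈ 188.8182 and q = 4773/11 ≈ 433.9091.
Expenditure moves from 187×275 = 51425 to 188.8182×433.9091 = 81929.9256; change = +30504.93.

+30504.93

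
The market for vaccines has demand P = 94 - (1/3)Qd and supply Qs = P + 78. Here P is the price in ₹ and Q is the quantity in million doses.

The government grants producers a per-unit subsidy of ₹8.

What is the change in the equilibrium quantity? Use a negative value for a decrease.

Solve the original market: 282 - 3P = P + 78, hence P = 51 and Q = 129.
Since sellers receive the price plus the subsidy, the effective supply curve becomes Qs = P + 86.
New equilibrium: 282 - 3P = P + 86 ⇒ 196 = 4P ⇒ P = 49, Q = 135.
ΔQ = 135 − 129 = +6.

+6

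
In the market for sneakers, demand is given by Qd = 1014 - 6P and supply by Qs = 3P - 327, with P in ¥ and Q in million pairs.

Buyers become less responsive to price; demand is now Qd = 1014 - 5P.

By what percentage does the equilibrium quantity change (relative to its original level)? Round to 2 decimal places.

Initially, 1014 - 6P = 3P - 327, so 1341 = 9P and P = 149, Q = 120.
The shock moves the curves to Qd = 1014 - 5P and Qs = 3P - 327.
Equate the new curves: 1014 - 5P = 3P - 327, giving 1341 = 8P, P = 167.625, Q = 175.875.
%ΔQ = (175.875 − 120) / 120 × 100 = +46.56%.

+46.56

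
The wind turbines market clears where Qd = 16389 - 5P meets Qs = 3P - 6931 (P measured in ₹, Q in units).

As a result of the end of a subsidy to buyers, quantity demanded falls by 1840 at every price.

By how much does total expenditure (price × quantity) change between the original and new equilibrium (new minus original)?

Original equilibrium: 16389 - 5P = 3P - 6931 gives 23320 = 8P, so P = 2915 and Q = 1814.
The shock moves the curves to Qd = 14549 - 5P and Qs = 3P - 6931.
Clearing the new market: 14549 - 5P = 3P - 6931, so P = 2685 and Q = 1124.
Expenditure moves from 2915×1814 = 5287810 to 2685×1124 = 3017940; change = -2269870.

-2269870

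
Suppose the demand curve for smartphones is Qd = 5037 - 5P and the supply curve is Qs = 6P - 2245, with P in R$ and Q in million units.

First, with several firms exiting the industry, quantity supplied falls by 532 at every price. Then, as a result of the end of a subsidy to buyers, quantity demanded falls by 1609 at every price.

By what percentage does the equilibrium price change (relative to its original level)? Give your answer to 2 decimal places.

-14.79

Before the shock: 5037 - 5P = 6P - 2245 ⇒ 7282 = 11P ⇒ P = 662, Q = 1727.
With the change applied: demand Qd = 3428 - 5P, supply Qs = 6P - 2777.
New equilibrium: 3428 - 5P = 6P - 2777 ⇒ 6205 = 11P ⇒ P = 6205/11 ≈ 564.0909, Q = 6683/11 ≈ 607.5455.
%ΔP = (564.0909 − 662) / 662 × 100 = -14.79%.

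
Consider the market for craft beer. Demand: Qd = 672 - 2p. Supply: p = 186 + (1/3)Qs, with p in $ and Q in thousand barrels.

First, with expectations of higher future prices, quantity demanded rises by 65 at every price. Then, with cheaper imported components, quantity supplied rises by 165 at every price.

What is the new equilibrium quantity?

Initially, 672 - 2p = 3p - 558, so 1230 = 5p and p = 246, Q = 180.
After the shift, demand is Qd = 737 - 2p and supply is Qs = 3p - 393.
New equilibrium: 737 - 2p = 3p - 393 ⇒ 1130 = 5p ⇒ p = 226, Q = 285.

285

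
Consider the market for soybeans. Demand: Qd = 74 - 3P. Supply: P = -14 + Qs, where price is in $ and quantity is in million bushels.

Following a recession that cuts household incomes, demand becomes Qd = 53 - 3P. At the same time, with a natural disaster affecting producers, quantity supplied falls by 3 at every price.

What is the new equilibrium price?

10.5

Before the shock: 74 - 3P = P + 14 ⇒ 60 = 4P ⇒ P = 15, Q = 29.
The new curves are Qd = 53 - 3P (demand) and Qs = P + 11 (supply).
Setting them equal: 53 - 3P = P + 11 → 42 = 4P, so P = 10.5 and Q = 21.5.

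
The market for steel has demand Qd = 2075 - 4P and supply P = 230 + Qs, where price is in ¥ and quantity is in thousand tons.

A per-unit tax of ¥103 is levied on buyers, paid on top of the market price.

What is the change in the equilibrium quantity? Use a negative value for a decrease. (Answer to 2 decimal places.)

-82.40

Solve the original market: 2075 - 4P = P - 230, hence P = 461 and Q = 231.
Since buyers pay the price plus the tax, the effective demand curve becomes Qd = 1663 - 4P.
Equate the new curves: 1663 - 4P = P - 230, giving 1893 = 5P, P = 378.6, Q = 148.6.
ΔQ = 148.6 − 231 = -82.40.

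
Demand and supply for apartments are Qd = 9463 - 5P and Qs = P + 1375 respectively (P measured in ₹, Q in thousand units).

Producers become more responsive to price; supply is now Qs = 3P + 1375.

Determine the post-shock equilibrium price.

1011

Original equilibrium: 9463 - 5P = P + 1375 gives 8088 = 6P, so P = 1348 and Q = 2723.
With the change applied: demand Qd = 9463 - 5P, supply Qs = 3P + 1375.
New equilibrium: 9463 - 5P = 3P + 1375 ⇒ 8088 = 8P ⇒ P = 1011, Q = 4408.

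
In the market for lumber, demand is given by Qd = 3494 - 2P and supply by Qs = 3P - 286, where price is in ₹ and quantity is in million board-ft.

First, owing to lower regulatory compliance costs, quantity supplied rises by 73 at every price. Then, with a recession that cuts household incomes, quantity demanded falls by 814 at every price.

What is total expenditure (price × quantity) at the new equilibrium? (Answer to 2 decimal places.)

881092.08

Solve the original market: 3494 - 2P = 3P - 286, hence P = 756 and Q = 1982.
After the shift, demand is Qd = 2680 - 2P and supply is Qs = 3P - 213.
New equilibrium: 2680 - 2P = 3P - 213 ⇒ 2893 = 5P ⇒ P = 578.6, Q = 1522.8.
New expenditure = 578.6 × 1522.8 = 881092.08.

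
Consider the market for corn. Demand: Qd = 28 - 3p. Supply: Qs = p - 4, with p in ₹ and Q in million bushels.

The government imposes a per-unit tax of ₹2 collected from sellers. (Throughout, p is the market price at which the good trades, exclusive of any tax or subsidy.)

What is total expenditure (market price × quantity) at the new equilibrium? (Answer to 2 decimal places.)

21.25

Original equilibrium: 28 - 3p = p - 4 gives 32 = 4p, so p = 8 and Q = 4.
Since sellers keep the price net of the tax, the effective supply curve becomes Qs = p - 6.
Setting them equal: 28 - 3p = p - 6 → 34 = 4p, so p = 8.5 and Q = 2.5.
New expenditure = 8.5 × 2.5 = 21.25.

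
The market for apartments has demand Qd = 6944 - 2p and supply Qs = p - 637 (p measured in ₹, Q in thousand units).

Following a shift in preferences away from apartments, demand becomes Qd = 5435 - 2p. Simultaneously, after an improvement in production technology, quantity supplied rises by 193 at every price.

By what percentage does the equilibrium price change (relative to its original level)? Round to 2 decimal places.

-22.45

Before the shock: 6944 - 2p = p - 637 ⇒ 7581 = 3p ⇒ p = 2527, Q = 1890.
The new curves are Qd = 5435 - 2p (demand) and Qs = p - 444 (supply).
New equilibrium: 5435 - 2p = p - 444 ⇒ 5879 = 3p ⇒ p = 5879/3 ≈ 1959.6667, Q = 4547/3 ≈ 1515.6667.
%Δp = (1959.6667 − 2527) / 2527 × 100 = -22.45%.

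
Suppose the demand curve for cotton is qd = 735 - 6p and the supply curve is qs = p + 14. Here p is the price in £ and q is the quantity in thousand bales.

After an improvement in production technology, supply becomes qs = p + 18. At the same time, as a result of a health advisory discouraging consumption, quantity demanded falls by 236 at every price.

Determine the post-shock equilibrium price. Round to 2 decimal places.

Original equilibrium: 735 - 6p = p + 14 gives 721 = 7p, so p = 103 and q = 117.
After the shift, demand is qd = 499 - 6p and supply is qs = p + 18.
Clearing the new market: 499 - 6p = p + 18, so p = 481/7 ≈ 68.7143 and q = 607/7 ≈ 86.7143.

68.71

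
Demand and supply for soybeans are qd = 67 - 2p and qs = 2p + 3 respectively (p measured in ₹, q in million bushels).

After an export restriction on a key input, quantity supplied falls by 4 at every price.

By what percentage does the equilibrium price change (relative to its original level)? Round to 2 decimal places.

Original equilibrium: 67 - 2p = 2p + 3 gives 64 = 4p, so p = 16 and q = 35.
The new curves are qd = 67 - 2p (demand) and qs = 2p - 1 (supply).
Equate the new curves: 67 - 2p = 2p - 1, giving 68 = 4p, p = 17, q = 33.
%Δp = (17 − 16) / 16 × 100 = +6.25%.

+6.25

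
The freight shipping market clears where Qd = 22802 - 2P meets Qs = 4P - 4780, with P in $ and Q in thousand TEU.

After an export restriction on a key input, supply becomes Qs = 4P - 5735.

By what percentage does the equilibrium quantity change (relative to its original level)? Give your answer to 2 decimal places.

-2.34

Original equilibrium: 22802 - 2P = 4P - 4780 gives 27582 = 6P, so P = 4597 and Q = 13608.
After the shift, demand is Qd = 22802 - 2P and supply is Qs = 4P - 5735.
Clearing the new market: 22802 - 2P = 4P - 5735, so P = 28537/6 ≈ 4756.1667 and Q = 39869/3 ≈ 13289.6667.
%ΔQ = (13289.6667 − 13608) / 13608 × 100 = -2.34%.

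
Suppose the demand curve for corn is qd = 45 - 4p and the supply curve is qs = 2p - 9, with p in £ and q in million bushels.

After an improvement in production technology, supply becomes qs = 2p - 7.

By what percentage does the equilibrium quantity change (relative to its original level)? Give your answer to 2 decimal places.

Initially, 45 - 4p = 2p - 9, so 54 = 6p and p = 9, q = 9.
The shock moves the curves to qd = 45 - 4p and qs = 2p - 7.
Setting them equal: 45 - 4p = 2p - 7 → 52 = 6p, so p = 26/3 ≈ 8.6667 and q = 31/3 ≈ 10.3333.
%Δq = (10.3333 − 9) / 9 × 100 = +14.81%.

+14.81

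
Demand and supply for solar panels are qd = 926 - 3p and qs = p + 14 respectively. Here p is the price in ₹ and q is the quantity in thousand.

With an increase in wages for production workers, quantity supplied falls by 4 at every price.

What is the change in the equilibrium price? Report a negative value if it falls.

Original equilibrium: 926 - 3p = p + 14 gives 912 = 4p, so p = 228 and q = 242.
The shock moves the curves to qd = 926 - 3p and qs = p + 10.
Clearing the new market: 926 - 3p = p + 10, so p = 229 and q = 239.
Δp = 229 − 228 = +1.

+1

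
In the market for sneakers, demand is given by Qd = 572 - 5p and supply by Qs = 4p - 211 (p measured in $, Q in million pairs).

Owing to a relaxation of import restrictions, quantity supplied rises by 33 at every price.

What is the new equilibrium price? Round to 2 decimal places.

Before the shock: 572 - 5p = 4p - 211 ⇒ 783 = 9p ⇒ p = 87, Q = 137.
After the shift, demand is Qd = 572 - 5p and supply is Qs = 4p - 178.
Clearing the new market: 572 - 5p = 4p - 178, so p = 250/3 ≈ 83.3333 and Q = 466/3 ≈ 155.3333.

83.33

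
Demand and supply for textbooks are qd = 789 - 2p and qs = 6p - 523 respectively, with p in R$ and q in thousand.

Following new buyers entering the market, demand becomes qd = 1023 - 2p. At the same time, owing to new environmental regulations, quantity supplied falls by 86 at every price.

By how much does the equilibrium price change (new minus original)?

Before the shock: 789 - 2p = 6p - 523 ⇒ 1312 = 8p ⇒ p = 164, q = 461.
After the shift, demand is qd = 1023 - 2p and supply is qs = 6p - 609.
Equate the new curves: 1023 - 2p = 6p - 609, giving 1632 = 8p, p = 204, q = 615.
Δp = 204 − 164 = +40.

+40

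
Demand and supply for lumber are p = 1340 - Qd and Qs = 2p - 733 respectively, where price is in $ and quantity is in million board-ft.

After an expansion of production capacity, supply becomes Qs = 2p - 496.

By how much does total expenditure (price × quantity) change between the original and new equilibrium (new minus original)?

-2923

Original equilibrium: 1340 - p = 2p - 733 gives 2073 = 3p, so p = 691 and Q = 649.
After the shift, demand is Qd = 1340 - p and supply is Qs = 2p - 496.
Clearing the new market: 1340 - p = 2p - 496, so p = 612 and Q = 728.
Expenditure moves from 691×649 = 448459 to 612×728 = 445536; change = -2923.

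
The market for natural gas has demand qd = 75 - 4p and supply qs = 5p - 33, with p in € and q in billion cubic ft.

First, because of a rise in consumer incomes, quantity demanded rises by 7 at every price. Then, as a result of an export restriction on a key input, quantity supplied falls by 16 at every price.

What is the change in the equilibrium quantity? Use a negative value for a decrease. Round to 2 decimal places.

Before the shock: 75 - 4p = 5p - 33 ⇒ 108 = 9p ⇒ p = 12, q = 27.
The new curves are qd = 82 - 4p (demand) and qs = 5p - 49 (supply).
New equilibrium: 82 - 4p = 5p - 49 ⇒ 131 = 9p ⇒ p = 131/9 ≈ 14.5556, q = 214/9 ≈ 23.7778.
Δq = 23.7778 − 27 = -3.22.

-3.22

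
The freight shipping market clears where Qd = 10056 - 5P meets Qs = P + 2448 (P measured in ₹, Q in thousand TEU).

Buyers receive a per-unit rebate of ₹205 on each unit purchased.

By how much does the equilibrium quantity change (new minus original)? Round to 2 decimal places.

+170.83

Before the shock: 10056 - 5P = P + 2448 ⇒ 7608 = 6P ⇒ P = 1268, Q = 3716.
Since buyers' out-of-pocket price is the market price minus the rebate, the effective demand curve becomes Qd = 11081 - 5P.
New equilibrium: 11081 - 5P = P + 2448 ⇒ 8633 = 6P ⇒ P = 8633/6 ≈ 1438.8333, Q = 23321/6 ≈ 3886.8333.
ΔQ = 3886.8333 − 3716 = +170.83.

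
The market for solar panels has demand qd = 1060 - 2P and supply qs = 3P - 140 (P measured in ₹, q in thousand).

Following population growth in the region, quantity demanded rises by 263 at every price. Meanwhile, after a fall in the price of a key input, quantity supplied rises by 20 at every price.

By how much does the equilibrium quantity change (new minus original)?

+165.8

Solve the original market: 1060 - 2P = 3P - 140, hence P = 240 and q = 580.
With the change applied: demand qd = 1323 - 2P, supply qs = 3P - 120.
Equate the new curves: 1323 - 2P = 3P - 120, giving 1443 = 5P, P = 288.6, q = 745.8.
Δq = 745.8 − 580 = +165.8.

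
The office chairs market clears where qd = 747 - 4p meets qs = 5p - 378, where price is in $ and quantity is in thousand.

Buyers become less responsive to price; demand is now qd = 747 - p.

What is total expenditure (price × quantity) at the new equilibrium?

104906.25

Initially, 747 - 4p = 5p - 378, so 1125 = 9p and p = 125, q = 247.
After the shift, demand is qd = 747 - p and supply is qs = 5p - 378.
Clearing the new market: 747 - p = 5p - 378, so p = 187.5 and q = 559.5.
New expenditure = 187.5 × 559.5 = 104906.25.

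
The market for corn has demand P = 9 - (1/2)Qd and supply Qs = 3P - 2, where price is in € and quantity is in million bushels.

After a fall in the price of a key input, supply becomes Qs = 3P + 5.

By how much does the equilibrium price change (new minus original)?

-1.4

Initially, 18 - 2P = 3P - 2, so 20 = 5P and P = 4, Q = 10.
With the change applied: demand Qd = 18 - 2P, supply Qs = 3P + 5.
Setting them equal: 18 - 2P = 3P + 5 → 13 = 5P, so P = 2.6 and Q = 12.8.
ΔP = 2.6 − 4 = -1.4.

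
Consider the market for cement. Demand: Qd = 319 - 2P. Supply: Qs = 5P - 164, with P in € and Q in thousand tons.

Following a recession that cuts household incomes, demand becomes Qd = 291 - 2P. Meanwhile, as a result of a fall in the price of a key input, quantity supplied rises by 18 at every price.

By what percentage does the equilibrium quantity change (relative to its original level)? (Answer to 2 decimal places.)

-8.21

Before the shock: 319 - 2P = 5P - 164 ⇒ 483 = 7P ⇒ P = 69, Q = 181.
After the shift, demand is Qd = 291 - 2P and supply is Qs = 5P - 146.
Clearing the new market: 291 - 2P = 5P - 146, so P = 437/7 ≈ 62.4286 and Q = 1163/7 ≈ 166.1429.
%ΔQ = (166.1429 − 181) / 181 × 100 = -8.21%.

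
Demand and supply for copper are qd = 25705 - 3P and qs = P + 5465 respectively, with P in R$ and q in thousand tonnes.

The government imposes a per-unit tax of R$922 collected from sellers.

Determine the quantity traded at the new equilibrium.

9833.5

Solve the original market: 25705 - 3P = P + 5465, hence P = 5060 and q = 10525.
Since sellers keep the price net of the tax, the effective supply curve becomes qs = P + 4543.
Clearing the new market: 25705 - 3P = P + 4543, so P = 5290.5 and q = 9833.5.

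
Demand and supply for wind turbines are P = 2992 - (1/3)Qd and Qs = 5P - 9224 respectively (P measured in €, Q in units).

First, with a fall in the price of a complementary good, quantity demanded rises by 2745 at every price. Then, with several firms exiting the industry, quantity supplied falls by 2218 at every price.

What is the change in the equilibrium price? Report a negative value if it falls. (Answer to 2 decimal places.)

Before the shock: 8976 - 3P = 5P - 9224 ⇒ 18200 = 8P ⇒ P = 2275, Q = 2151.
The shock moves the curves to Qd = 11721 - 3P and Qs = 5P - 11442.
Clearing the new market: 11721 - 3P = 5P - 11442, so P = 2895.375 and Q = 3034.875.
ΔP = 2895.375 − 2275 = +620.38.

+620.38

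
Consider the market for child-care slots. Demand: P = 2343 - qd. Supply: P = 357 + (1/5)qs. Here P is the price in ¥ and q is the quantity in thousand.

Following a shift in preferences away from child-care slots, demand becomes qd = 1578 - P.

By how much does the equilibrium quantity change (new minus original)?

Solve the original market: 2343 - P = 5P - 1785, hence P = 688 and q = 1655.
After the shift, demand is qd = 1578 - P and supply is qs = 5P - 1785.
New equilibrium: 1578 - P = 5P - 1785 ⇒ 3363 = 6P ⇒ P = 560.5, q = 1017.5.
Δq = 1017.5 − 1655 = -637.5.

-637.5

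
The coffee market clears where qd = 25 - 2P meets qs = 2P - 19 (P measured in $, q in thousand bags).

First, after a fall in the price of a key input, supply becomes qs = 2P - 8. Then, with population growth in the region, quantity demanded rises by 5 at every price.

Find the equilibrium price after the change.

9.5

Before the shock: 25 - 2P = 2P - 19 ⇒ 44 = 4P ⇒ P = 11, q = 3.
The shock moves the curves to qd = 30 - 2P and qs = 2P - 8.
Equate the new curves: 30 - 2P = 2P - 8, giving 38 = 4P, P = 9.5, q = 11.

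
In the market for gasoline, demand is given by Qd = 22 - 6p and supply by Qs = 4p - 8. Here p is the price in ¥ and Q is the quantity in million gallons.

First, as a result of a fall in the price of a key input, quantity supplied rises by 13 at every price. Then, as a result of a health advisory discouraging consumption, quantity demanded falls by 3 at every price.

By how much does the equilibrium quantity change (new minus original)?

Original equilibrium: 22 - 6p = 4p - 8 gives 30 = 10p, so p = 3 and Q = 4.
After the shift, demand is Qd = 19 - 6p and supply is Qs = 4p + 5.
Equate the new curves: 19 - 6p = 4p + 5, giving 14 = 10p, p = 1.4, Q = 10.6.
ΔQ = 10.6 − 4 = +6.6.

+6.6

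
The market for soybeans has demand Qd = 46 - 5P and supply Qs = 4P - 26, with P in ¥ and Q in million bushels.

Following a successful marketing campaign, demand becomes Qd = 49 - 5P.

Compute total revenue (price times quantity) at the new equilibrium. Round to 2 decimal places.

Before the shock: 46 - 5P = 4P - 26 ⇒ 72 = 9P ⇒ P = 8, Q = 6.
After the shift, demand is Qd = 49 - 5P and supply is Qs = 4P - 26.
Equate the new curves: 49 - 5P = 4P - 26, giving 75 = 9P, P = 25/3 ≈ 8.3333, Q = 22/3 ≈ 7.3333.
New expenditure = 8.3333 × 7.3333 = 61.11.

61.11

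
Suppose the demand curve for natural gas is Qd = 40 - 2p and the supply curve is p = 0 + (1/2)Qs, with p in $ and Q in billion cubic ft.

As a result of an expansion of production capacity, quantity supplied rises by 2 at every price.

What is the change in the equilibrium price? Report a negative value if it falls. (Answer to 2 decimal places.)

Initially, 40 - 2p = 2p, so 40 = 4p and p = 10, Q = 20.
The shock moves the curves to Qd = 40 - 2p and Qs = 2p + 2.
Clearing the new market: 40 - 2p = 2p + 2, so p = 9.5 and Q = 21.
Δp = 9.5 − 10 = -0.50.

-0.50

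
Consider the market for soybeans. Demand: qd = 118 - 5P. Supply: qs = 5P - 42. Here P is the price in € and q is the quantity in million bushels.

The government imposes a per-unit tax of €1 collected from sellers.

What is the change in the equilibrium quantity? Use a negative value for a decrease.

-2.5

Initially, 118 - 5P = 5P - 42, so 160 = 10P and P = 16, q = 38.
Since sellers keep the price net of the tax, the effective supply curve becomes qs = 5P - 47.
Clearing the new market: 118 - 5P = 5P - 47, so P = 16.5 and q = 35.5.
Δq = 35.5 − 38 = -2.5.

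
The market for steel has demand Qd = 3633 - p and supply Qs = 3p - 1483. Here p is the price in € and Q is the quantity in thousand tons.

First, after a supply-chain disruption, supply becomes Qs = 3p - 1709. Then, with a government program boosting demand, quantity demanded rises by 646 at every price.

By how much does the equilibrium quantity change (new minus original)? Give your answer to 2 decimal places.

+428.00

Solve the original market: 3633 - p = 3p - 1483, hence p = 1279 and Q = 2354.
With the change applied: demand Qd = 4279 - p, supply Qs = 3p - 1709.
Equate the new curves: 4279 - p = 3p - 1709, giving 5988 = 4p, p = 1497, Q = 2782.
ΔQ = 2782 − 2354 = +428.00.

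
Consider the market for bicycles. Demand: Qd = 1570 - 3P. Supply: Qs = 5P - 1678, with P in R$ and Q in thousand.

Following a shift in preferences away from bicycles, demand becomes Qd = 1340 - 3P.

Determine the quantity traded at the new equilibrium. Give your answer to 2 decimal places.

208.25

Before the shock: 1570 - 3P = 5P - 1678 ⇒ 3248 = 8P ⇒ P = 406, Q = 352.
With the change applied: demand Qd = 1340 - 3P, supply Qs = 5P - 1678.
Setting them equal: 1340 - 3P = 5P - 1678 → 3018 = 8P, so P = 377.25 and Q = 208.25.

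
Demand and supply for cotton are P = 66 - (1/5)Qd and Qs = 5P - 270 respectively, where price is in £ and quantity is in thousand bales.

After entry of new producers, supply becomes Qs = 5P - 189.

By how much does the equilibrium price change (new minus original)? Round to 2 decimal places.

-8.10

Original equilibrium: 330 - 5P = 5P - 270 gives 600 = 10P, so P = 60 and Q = 30.
With the change applied: demand Qd = 330 - 5P, supply Qs = 5P - 189.
Setting them equal: 330 - 5P = 5P - 189 → 519 = 10P, so P = 51.9 and Q = 70.5.
ΔP = 51.9 − 60 = -8.10.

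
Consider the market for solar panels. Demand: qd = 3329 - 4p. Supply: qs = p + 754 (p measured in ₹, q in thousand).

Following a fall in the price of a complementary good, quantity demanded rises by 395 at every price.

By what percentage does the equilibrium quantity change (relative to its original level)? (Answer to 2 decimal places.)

Initially, 3329 - 4p = p + 754, so 2575 = 5p and p = 515, q = 1269.
With the change applied: demand qd = 3724 - 4p, supply qs = p + 754.
Clearing the new market: 3724 - 4p = p + 754, so p = 594 and q = 1348.
%Δq = (1348 − 1269) / 1269 × 100 = +6.23%.

+6.23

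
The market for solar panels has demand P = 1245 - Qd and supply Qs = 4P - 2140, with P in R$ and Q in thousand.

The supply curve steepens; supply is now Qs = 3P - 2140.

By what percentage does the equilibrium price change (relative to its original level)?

Initially, 1245 - P = 4P - 2140, so 3385 = 5P and P = 677, Q = 568.
After the shift, demand is Qd = 1245 - P and supply is Qs = 3P - 2140.
Setting them equal: 1245 - P = 3P - 2140 → 3385 = 4P, so P = 846.25 and Q = 398.75.
%ΔP = (846.25 − 677) / 677 × 100 = +25%.

+25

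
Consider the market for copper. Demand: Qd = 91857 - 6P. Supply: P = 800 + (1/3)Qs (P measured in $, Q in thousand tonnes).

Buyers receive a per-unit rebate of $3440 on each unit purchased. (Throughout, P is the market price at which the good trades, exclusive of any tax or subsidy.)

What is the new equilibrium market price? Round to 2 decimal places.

Initially, 91857 - 6P = 3P - 2400, so 94257 = 9P and P = 10473, Q = 29019.
Since buyers' out-of-pocket price is the market price minus the rebate, the effective demand curve becomes Qd = 112497 - 6P.
Setting them equal: 112497 - 6P = 3P - 2400 → 114897 = 9P, so P = 38299/3 ≈ 12766.3333 and Q = 35899.

12766.33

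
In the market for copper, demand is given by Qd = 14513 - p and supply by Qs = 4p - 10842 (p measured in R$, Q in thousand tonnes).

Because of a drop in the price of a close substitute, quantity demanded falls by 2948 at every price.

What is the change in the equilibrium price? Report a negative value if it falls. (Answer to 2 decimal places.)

-589.60

Before the shock: 14513 - p = 4p - 10842 ⇒ 25355 = 5p ⇒ p = 5071, Q = 9442.
With the change applied: demand Qd = 11565 - p, supply Qs = 4p - 10842.
Setting them equal: 11565 - p = 4p - 10842 → 22407 = 5p, so p = 4481.4 and Q = 7083.6.
Δp = 4481.4 − 5071 = -589.60.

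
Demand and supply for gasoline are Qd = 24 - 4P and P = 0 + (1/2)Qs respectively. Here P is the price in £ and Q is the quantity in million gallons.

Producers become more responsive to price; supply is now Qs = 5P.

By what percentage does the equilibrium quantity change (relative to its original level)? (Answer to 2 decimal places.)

+66.67

Initially, 24 - 4P = 2P, so 24 = 6P and P = 4, Q = 8.
After the shift, demand is Qd = 24 - 4P and supply is Qs = 5P.
Setting them equal: 24 - 4P = 5P → 24 = 9P, so P = 8/3 ≈ 2.6667 and Q = 40/3 ≈ 13.3333.
%ΔQ = (13.3333 − 8) / 8 × 100 = +66.67%.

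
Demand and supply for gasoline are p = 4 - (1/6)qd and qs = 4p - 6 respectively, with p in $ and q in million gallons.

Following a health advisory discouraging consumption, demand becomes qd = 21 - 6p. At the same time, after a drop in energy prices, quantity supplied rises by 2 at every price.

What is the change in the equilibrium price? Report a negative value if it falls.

-0.5

Solve the original market: 24 - 6p = 4p - 6, hence p = 3 and q = 6.
With the change applied: demand qd = 21 - 6p, supply qs = 4p - 4.
Setting them equal: 21 - 6p = 4p - 4 → 25 = 10p, so p = 2.5 and q = 6.
Δp = 2.5 − 3 = -0.5.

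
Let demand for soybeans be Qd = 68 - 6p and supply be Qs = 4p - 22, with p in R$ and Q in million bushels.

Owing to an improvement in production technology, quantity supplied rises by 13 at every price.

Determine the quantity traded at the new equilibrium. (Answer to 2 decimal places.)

Original equilibrium: 68 - 6p = 4p - 22 gives 90 = 10p, so p = 9 and Q = 14.
After the shift, demand is Qd = 68 - 6p and supply is Qs = 4p - 9.
Equate the new curves: 68 - 6p = 4p - 9, giving 77 = 10p, p = 7.7, Q = 21.8.

21.80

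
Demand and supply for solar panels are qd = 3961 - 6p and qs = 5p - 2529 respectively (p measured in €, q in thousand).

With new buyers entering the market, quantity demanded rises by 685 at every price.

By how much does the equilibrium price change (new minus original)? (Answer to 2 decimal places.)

+62.27

Original equilibrium: 3961 - 6p = 5p - 2529 gives 6490 = 11p, so p = 590 and q = 421.
After the shift, demand is qd = 4646 - 6p and supply is qs = 5p - 2529.
Setting them equal: 4646 - 6p = 5p - 2529 → 7175 = 11p, so p = 7175/11 ≈ 652.2727 and q = 8056/11 ≈ 732.3636.
Δp = 652.2727 − 590 = +62.27.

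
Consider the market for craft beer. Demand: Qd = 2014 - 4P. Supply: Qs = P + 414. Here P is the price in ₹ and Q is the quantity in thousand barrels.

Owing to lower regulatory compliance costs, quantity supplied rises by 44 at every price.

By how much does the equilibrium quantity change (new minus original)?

Initially, 2014 - 4P = P + 414, so 1600 = 5P and P = 320, Q = 734.
The new curves are Qd = 2014 - 4P (demand) and Qs = P + 458 (supply).
Clearing the new market: 2014 - 4P = P + 458, so P = 311.2 and Q = 769.2.
ΔQ = 769.2 − 734 = +35.2.

+35.2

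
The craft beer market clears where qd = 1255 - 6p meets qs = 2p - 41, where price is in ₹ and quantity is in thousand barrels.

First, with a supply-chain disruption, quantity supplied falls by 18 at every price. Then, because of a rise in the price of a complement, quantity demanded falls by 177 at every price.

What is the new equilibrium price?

142.125

Before the shock: 1255 - 6p = 2p - 41 ⇒ 1296 = 8p ⇒ p = 162, q = 283.
The shock moves the curves to qd = 1078 - 6p and qs = 2p - 59.
Setting them equal: 1078 - 6p = 2p - 59 → 1137 = 8p, so p = 142.125 and q = 225.25.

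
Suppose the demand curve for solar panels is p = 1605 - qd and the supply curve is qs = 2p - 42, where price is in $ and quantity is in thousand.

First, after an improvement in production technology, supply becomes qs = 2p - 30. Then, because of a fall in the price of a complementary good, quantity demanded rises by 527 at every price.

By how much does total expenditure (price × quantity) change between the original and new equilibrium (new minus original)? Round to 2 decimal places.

Initially, 1605 - p = 2p - 42, so 1647 = 3p and p = 549, q = 1056.
After the shift, demand is qd = 2132 - p and supply is qs = 2p - 30.
Equate the new curves: 2132 - p = 2p - 30, giving 2162 = 3p, p = 2162/3 ≈ 720.6667, q = 4234/3 ≈ 1411.3333.
Expenditure moves from 549×1056 = 579744 to 720.6667×1411.3333 = 1017100.8889; change = +437356.89.

+437356.89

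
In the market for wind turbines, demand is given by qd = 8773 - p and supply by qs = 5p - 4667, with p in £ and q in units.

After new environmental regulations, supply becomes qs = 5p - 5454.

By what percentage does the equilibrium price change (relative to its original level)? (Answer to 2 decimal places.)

+5.86

Initially, 8773 - p = 5p - 4667, so 13440 = 6p and p = 2240, q = 6533.
After the shift, demand is qd = 8773 - p and supply is qs = 5p - 5454.
New equilibrium: 8773 - p = 5p - 5454 ⇒ 14227 = 6p ⇒ p = 14227/6 ≈ 2371.1667, q = 38411/6 ≈ 6401.8333.
%Δp = (2371.1667 − 2240) / 2240 × 100 = +5.86%.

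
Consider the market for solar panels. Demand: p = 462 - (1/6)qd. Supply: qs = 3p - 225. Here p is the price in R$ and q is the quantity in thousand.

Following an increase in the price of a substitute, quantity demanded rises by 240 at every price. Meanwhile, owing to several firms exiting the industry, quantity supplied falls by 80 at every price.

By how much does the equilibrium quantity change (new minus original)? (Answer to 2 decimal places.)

Before the shock: 2772 - 6p = 3p - 225 ⇒ 2997 = 9p ⇒ p = 333, q = 774.
The new curves are qd = 3012 - 6p (demand) and qs = 3p - 305 (supply).
Clearing the new market: 3012 - 6p = 3p - 305, so p = 3317/9 ≈ 368.5556 and q = 2402/3 ≈ 800.6667.
Δq = 800.6667 − 774 = +26.67.

+26.67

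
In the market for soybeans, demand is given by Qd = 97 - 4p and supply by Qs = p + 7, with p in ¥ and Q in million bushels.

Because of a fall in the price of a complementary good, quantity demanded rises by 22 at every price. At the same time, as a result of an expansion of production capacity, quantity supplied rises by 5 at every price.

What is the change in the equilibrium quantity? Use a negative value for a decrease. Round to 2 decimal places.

Solve the original market: 97 - 4p = p + 7, hence p = 18 and Q = 25.
The new curves are Qd = 119 - 4p (demand) and Qs = p + 12 (supply).
Setting them equal: 119 - 4p = p + 12 → 107 = 5p, so p = 21.4 and Q = 33.4.
ΔQ = 33.4 − 25 = +8.40.

+8.40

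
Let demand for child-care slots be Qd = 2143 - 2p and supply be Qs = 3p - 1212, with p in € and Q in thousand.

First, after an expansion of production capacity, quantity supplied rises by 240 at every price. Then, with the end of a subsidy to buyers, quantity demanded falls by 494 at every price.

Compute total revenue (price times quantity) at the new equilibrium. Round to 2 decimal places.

Before the shock: 2143 - 2p = 3p - 1212 ⇒ 3355 = 5p ⇒ p = 671, Q = 801.
With the change applied: demand Qd = 1649 - 2p, supply Qs = 3p - 972.
Clearing the new market: 1649 - 2p = 3p - 972, so p = 524.2 and Q = 600.6.
New expenditure = 524.2 × 600.6 = 314834.52.

314834.52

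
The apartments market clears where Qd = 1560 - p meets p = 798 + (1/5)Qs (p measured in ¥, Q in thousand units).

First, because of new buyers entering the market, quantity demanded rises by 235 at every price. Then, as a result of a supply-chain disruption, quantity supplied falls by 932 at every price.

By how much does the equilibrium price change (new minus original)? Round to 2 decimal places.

Original equilibrium: 1560 - p = 5p - 3990 gives 5550 = 6p, so p = 925 and Q = 635.
The new curves are Qd = 1795 - p (demand) and Qs = 5p - 4922 (supply).
Clearing the new market: 1795 - p = 5p - 4922, so p = 1119.5 and Q = 675.5.
Δp = 1119.5 − 925 = +194.50.

+194.50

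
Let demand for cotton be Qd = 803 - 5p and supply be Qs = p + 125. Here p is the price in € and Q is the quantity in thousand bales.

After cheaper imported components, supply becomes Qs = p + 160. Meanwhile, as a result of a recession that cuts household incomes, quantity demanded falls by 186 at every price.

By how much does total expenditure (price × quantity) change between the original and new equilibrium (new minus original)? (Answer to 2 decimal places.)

Solve the original market: 803 - 5p = p + 125, hence p = 113 and Q = 238.
With the change applied: demand Qd = 617 - 5p, supply Qs = p + 160.
Equate the new curves: 617 - 5p = p + 160, giving 457 = 6p, p = 457/6 ≈ 76.1667, Q = 1417/6 ≈ 236.1667.
Expenditure moves from 113×238 = 26894 to 76.1667×236.1667 = 17988.0278; change = -8905.97.

-8905.97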